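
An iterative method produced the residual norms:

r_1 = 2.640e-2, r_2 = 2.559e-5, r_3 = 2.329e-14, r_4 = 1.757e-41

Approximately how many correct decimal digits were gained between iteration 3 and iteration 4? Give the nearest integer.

Digits gained ≈ log₁₀(r_3/r_4) = log₁₀(2.329e-14/1.757e-41) = log₁₀(1.32555e+27) ≈ 27.122.

27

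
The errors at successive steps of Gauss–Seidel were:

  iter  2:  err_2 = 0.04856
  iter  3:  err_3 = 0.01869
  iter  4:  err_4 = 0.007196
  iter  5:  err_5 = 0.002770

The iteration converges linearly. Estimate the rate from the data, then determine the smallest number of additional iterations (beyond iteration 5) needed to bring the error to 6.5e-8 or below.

Rate ρ ≈ err_5/err_4 = 0.002770/0.007196 = 0.3849.
After j more steps, err_{5+j} ≈ 0.002770·ρ^j; need ρ^j ≤ 6.5e-8/0.002770 = 2.34657e-05.
j ≥ ln(2.34657e-05)/ln(0.3849) = -10.6600/-0.95477 = 11.165.
So 12 more iterations are needed.

12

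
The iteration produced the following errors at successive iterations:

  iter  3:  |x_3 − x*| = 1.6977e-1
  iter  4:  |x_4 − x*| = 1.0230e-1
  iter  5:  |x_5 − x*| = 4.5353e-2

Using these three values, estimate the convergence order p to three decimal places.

1.606

p ≈ ln(|x_5 − x*|/|x_4 − x*|) / ln(|x_4 − x*|/|x_3 − x*|)
  = ln(4.5353e-2/1.0230e-1) / ln(1.0230e-1/1.6977e-1)
  = ln(0.443333) / ln(0.60258)
  = -0.813434 / -0.506535 ≈ 1.605879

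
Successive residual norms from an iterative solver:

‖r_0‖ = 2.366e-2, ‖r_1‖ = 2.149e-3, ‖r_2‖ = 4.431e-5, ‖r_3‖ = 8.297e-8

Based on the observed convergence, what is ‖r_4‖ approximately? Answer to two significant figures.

3.2e-12

First estimate the order: p ≈ ln(‖r_3‖/‖r_2‖) / ln(‖r_2‖/‖r_1‖) = ln(8.297e-8/4.431e-5)/ln(4.431e-5/2.149e-3) = ln(0.00187249)/ln(0.0206189) ≈ 1.6180.
Then ‖r_4‖ ≈ ‖r_3‖·(‖r_3‖/‖r_2‖)^p = 8.297e-8·(0.00187249)^1.6180 = 8.297e-8·3.86167e-05 ≈ 3.204e-12.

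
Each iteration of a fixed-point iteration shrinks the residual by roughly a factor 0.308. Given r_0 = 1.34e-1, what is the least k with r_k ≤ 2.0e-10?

18

After k steps, r_k ≈ 1.34e-1·0.308^k.
Need 0.308^k ≤ 2.0e-10/1.34e-1 = 1.49254e-09.
k ≥ ln(1.49254e-09)/ln(0.308) = -20.3228/-1.17766 = 17.257.
Smallest integer k = 18.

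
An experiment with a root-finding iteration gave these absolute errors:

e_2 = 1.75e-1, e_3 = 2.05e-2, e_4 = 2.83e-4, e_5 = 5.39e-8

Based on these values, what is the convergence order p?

Consecutive ratios: e_5/e_4 = 5.39e-8/2.83e-4 = 0.000190459, e_4/e_3 = 2.83e-4/2.05e-2 = 0.0138049.
p ≈ ln(0.000190459)/ln(0.0138049) = -8.5661/-4.2827 ≈ 2.00.
So the convergence is quadratic (order 2).

2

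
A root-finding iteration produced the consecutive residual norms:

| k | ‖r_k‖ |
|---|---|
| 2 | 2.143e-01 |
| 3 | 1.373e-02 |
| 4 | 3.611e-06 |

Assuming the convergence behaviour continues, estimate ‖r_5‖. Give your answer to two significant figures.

6.6e-17

First estimate the order: p ≈ ln(‖r_4‖/‖r_3‖) / ln(‖r_3‖/‖r_2‖) = ln(3.611e-06/1.373e-02)/ln(1.373e-02/2.143e-01) = ln(0.000263001)/ln(0.0640691) ≈ 3.0000.
Then ‖r_5‖ ≈ ‖r_4‖·(‖r_4‖/‖r_3‖)^p = 3.611e-06·(0.000263001)^3.0000 = 3.611e-06·1.81917e-11 ≈ 6.569e-17.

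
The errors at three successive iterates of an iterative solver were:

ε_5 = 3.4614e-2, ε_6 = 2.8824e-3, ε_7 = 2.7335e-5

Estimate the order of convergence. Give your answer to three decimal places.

1.874

p ≈ ln(ε_7/ε_6) / ln(ε_6/ε_5)
  = ln(2.7335e-5/2.8824e-3) / ln(2.8824e-3/3.4614e-2)
  = ln(0.00948342) / ln(0.0832727)
  = -4.658210 / -2.485635 ≈ 1.874052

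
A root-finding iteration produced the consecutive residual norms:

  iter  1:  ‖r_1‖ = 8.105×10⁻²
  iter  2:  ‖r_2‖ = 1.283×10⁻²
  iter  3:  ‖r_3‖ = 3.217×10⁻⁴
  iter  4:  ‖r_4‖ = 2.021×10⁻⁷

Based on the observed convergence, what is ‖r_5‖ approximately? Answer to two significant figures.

First estimate the order: p ≈ ln(‖r_4‖/‖r_3‖) / ln(‖r_3‖/‖r_2‖) = ln(2.021×10⁻⁷/3.217×10⁻⁴)/ln(3.217×10⁻⁴/1.283×10⁻²) = ln(0.000628225)/ln(0.025074) ≈ 2.0002.
Then ‖r_5‖ ≈ ‖r_4‖·(‖r_4‖/‖r_3‖)^p = 2.021×10⁻⁷·(0.000628225)^2.0002 = 2.021×10⁻⁷·3.94085e-07 ≈ 7.964e-14.

8.0e-14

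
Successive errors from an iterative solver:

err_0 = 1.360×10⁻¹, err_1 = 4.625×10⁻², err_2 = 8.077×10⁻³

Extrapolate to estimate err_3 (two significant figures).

First estimate the order: p ≈ ln(err_2/err_1) / ln(err_1/err_0) = ln(8.077×10⁻³/4.625×10⁻²)/ln(4.625×10⁻²/1.360×10⁻¹) = ln(0.174638)/ln(0.340074) ≈ 1.6179.
Then err_3 ≈ err_2·(err_2/err_1)^p = 8.077×10⁻³·(0.174638)^1.6179 = 8.077×10⁻³·0.0594096 ≈ 0.0004799.

4.8e-4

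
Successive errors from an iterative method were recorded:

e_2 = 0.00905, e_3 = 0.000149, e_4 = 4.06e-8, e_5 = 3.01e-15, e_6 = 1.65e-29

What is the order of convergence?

2

Consecutive ratios: e_6/e_5 = 1.65e-29/3.01e-15 = 5.48173e-15, e_5/e_4 = 3.01e-15/4.06e-8 = 7.41379e-08.
p ≈ ln(5.48173e-15)/ln(7.41379e-08) = -32.8374/-16.4173 ≈ 2.00.
So the convergence is quadratic (order 2).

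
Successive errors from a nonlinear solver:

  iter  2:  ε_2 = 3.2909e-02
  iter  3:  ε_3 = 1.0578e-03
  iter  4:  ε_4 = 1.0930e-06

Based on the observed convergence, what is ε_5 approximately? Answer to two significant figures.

1.2e-12

First estimate the order: p ≈ ln(ε_4/ε_3) / ln(ε_3/ε_2) = ln(1.0930e-06/1.0578e-03)/ln(1.0578e-03/3.2909e-02) = ln(0.00103328)/ln(0.0321432) ≈ 2.0000.
Then ε_5 ≈ ε_4·(ε_4/ε_3)^p = 1.0930e-06·(0.00103328)^2.0000 = 1.0930e-06·1.06767e-06 ≈ 1.167e-12.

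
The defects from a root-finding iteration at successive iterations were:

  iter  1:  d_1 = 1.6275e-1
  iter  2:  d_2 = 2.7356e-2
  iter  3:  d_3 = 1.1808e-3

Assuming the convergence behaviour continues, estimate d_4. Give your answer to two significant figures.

First estimate the order: p ≈ ln(d_3/d_2) / ln(d_2/d_1) = ln(1.1808e-3/2.7356e-2)/ln(2.7356e-2/1.6275e-1) = ln(0.0431642)/ln(0.168086) ≈ 1.7623.
Then d_4 ≈ d_3·(d_3/d_2)^p = 1.1808e-3·(0.0431642)^1.7623 = 1.1808e-3·0.00393259 ≈ 4.644e-06.

4.6e-6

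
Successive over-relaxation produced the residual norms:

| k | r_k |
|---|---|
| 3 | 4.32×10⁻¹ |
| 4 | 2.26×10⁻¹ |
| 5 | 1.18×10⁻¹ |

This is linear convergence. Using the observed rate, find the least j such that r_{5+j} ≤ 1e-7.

Rate ρ ≈ r_5/r_4 = 1.18×10⁻¹/2.26×10⁻¹ = 0.5221.
After j more steps, r_{5+j} ≈ 1.18×10⁻¹·ρ^j; need ρ^j ≤ 1e-7/1.18×10⁻¹ = 8.47458e-07.
j ≥ ln(8.47458e-07)/ln(0.5221) = -13.9810/-0.64990 = 21.513.
So 22 more iterations are needed.

22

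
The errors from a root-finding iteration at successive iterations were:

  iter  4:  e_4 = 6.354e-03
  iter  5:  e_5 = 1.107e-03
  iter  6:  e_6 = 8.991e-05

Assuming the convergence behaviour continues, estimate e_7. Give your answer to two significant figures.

2.4e-6

First estimate the order: p ≈ ln(e_6/e_5) / ln(e_5/e_4) = ln(8.991e-05/1.107e-03)/ln(1.107e-03/6.354e-03) = ln(0.0812195)/ln(0.174221) ≈ 1.4367.
Then e_7 ≈ e_6·(e_6/e_5)^p = 8.991e-05·(0.0812195)^1.4367 = 8.991e-05·0.0271337 ≈ 2.44e-06.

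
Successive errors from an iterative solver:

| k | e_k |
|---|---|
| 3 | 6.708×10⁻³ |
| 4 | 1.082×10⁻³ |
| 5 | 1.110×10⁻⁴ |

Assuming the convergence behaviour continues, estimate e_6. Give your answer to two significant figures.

First estimate the order: p ≈ ln(e_5/e_4) / ln(e_4/e_3) = ln(1.110×10⁻⁴/1.082×10⁻³)/ln(1.082×10⁻³/6.708×10⁻³) = ln(0.102588)/ln(0.1613) ≈ 1.2480.
Then e_6 ≈ e_5·(e_5/e_4)^p = 1.110×10⁻⁴·(0.102588)^1.2480 = 1.110×10⁻⁴·0.0583242 ≈ 6.474e-06.

6.5e-6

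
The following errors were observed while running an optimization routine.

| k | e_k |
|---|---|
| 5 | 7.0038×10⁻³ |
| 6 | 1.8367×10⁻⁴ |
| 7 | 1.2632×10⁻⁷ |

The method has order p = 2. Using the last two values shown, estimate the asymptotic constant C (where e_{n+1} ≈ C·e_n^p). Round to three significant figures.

3.74

C ≈ e_7 / e_6^2
  = 1.2632×10⁻⁷ / (1.8367×10⁻⁴)^2
  = 1.2632×10⁻⁷ / 3.37347e-08 ≈ 3.7445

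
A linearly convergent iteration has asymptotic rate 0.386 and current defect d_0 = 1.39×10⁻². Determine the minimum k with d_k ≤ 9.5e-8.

After k steps, d_k ≈ 1.39×10⁻²·0.386^k.
Need 0.386^k ≤ 9.5e-8/1.39×10⁻² = 6.83453e-06.
k ≥ ln(6.83453e-06)/ln(0.386) = -11.8935/-0.95192 = 12.494.
Smallest integer k = 13.

13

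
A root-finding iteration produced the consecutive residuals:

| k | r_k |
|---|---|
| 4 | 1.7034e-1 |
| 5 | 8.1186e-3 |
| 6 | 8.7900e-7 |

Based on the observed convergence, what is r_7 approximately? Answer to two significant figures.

First estimate the order: p ≈ ln(r_6/r_5) / ln(r_5/r_4) = ln(8.7900e-7/8.1186e-3)/ln(8.1186e-3/1.7034e-1) = ln(0.00010827)/ln(0.0476611) ≈ 3.0000.
Then r_7 ≈ r_6·(r_6/r_5)^p = 8.7900e-7·(0.00010827)^3.0000 = 8.7900e-7·1.26918e-12 ≈ 1.116e-18.

1.1e-18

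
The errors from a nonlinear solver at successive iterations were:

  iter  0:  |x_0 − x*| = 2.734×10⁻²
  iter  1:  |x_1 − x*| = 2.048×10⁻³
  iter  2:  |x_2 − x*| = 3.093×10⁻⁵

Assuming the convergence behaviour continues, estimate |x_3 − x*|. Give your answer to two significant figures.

First estimate the order: p ≈ ln(|x_2 − x*|/|x_1 − x*|) / ln(|x_1 − x*|/|x_0 − x*|) = ln(3.093×10⁻⁵/2.048×10⁻³)/ln(2.048×10⁻³/2.734×10⁻²) = ln(0.0151025)/ln(0.0749086) ≈ 1.6179.
Then |x_3 − x*| ≈ |x_2 − x*|·(|x_2 − x*|/|x_1 − x*|)^p = 3.093×10⁻⁵·(0.0151025)^1.6179 = 3.093×10⁻⁵·0.0011321 ≈ 3.502e-08.

3.5e-8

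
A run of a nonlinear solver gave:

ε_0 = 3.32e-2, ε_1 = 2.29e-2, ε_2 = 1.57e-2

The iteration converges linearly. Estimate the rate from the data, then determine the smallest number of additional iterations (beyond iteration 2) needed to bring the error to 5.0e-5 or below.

Rate ρ ≈ ε_2/ε_1 = 1.57e-2/2.29e-2 = 0.6856.
After j more steps, ε_{2+j} ≈ 1.57e-2·ρ^j; need ρ^j ≤ 5.0e-5/1.57e-2 = 0.00318471.
j ≥ ln(0.00318471)/ln(0.6856) = -5.7494/-0.37746 = 15.232.
So 16 more iterations are needed.

16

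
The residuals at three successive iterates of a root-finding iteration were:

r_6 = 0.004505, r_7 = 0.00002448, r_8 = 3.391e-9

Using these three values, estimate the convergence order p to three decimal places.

1.704

p ≈ ln(r_8/r_7) / ln(r_7/r_6)
  = ln(3.391e-9/0.00002448) / ln(0.00002448/0.004505)
  = ln(0.000138521) / ln(0.00543396)
  = -8.884489 / -5.215087 ≈ 1.703613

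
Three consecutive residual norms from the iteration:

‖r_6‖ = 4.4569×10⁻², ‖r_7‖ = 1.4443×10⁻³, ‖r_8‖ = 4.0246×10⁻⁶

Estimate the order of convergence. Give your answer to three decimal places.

p ≈ ln(‖r_8‖/‖r_7‖) / ln(‖r_7‖/‖r_6‖)
  = ln(4.0246×10⁻⁶/1.4443×10⁻³) / ln(1.4443×10⁻³/4.4569×10⁻²)
  = ln(0.00278654) / ln(0.0324059)
  = -5.882955 / -3.429415 ≈ 1.715440

1.715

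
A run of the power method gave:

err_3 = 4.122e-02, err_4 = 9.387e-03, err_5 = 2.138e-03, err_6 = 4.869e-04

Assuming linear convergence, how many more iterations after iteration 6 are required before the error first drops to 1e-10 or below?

Rate ρ ≈ err_6/err_5 = 4.869e-04/2.138e-03 = 0.2277.
After j more steps, err_{6+j} ≈ 4.869e-04·ρ^j; need ρ^j ≤ 1e-10/4.869e-04 = 2.05381e-07.
j ≥ ln(2.05381e-07)/ln(0.2277) = -15.3984/-1.47973 = 10.406.
So 11 more iterations are needed.

11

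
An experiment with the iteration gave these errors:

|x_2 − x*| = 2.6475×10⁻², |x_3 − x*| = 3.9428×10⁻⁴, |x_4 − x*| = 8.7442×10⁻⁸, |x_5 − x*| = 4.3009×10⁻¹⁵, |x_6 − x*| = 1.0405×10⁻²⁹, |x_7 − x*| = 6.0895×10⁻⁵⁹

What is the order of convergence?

2

Consecutive ratios: |x_7 − x*|/|x_6 − x*| = 6.0895×10⁻⁵⁹/1.0405×10⁻²⁹ = 5.85247e-30, |x_6 − x*|/|x_5 − x*| = 1.0405×10⁻²⁹/4.3009×10⁻¹⁵ = 2.41926e-15.
p ≈ ln(5.85247e-30)/ln(2.41926e-15) = -67.3107/-33.6553 ≈ 2.00.
So the convergence is quadratic (order 2).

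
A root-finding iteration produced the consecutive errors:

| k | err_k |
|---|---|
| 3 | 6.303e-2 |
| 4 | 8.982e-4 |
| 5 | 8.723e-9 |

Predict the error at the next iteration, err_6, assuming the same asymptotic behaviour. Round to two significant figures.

2.1e-22

First estimate the order: p ≈ ln(err_5/err_4) / ln(err_4/err_3) = ln(8.723e-9/8.982e-4)/ln(8.982e-4/6.303e-2) = ln(9.71165e-06)/ln(0.0142504) ≈ 2.7152.
Then err_6 ≈ err_5·(err_5/err_4)^p = 8.723e-9·(9.71165e-06)^2.7152 = 8.723e-9·2.45187e-14 ≈ 2.139e-22.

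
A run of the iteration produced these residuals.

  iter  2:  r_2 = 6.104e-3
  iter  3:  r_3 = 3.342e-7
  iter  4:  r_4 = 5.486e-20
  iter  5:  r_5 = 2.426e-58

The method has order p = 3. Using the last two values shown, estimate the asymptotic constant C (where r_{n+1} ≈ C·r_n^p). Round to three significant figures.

1.47

C ≈ r_5 / r_4^3
  = 2.426e-58 / (5.486e-20)^3
  = 2.426e-58 / 1.65108e-58 ≈ 1.4693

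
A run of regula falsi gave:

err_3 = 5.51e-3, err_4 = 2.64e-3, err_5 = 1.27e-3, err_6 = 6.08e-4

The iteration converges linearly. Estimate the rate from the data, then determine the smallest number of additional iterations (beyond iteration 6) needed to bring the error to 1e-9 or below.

19

Rate ρ ≈ err_6/err_5 = 6.08e-4/1.27e-3 = 0.4787.
After j more steps, err_{6+j} ≈ 6.08e-4·ρ^j; need ρ^j ≤ 1e-9/6.08e-4 = 1.64474e-06.
j ≥ ln(1.64474e-06)/ln(0.4787) = -13.3179/-0.73668 = 18.078.
So 19 more iterations are needed.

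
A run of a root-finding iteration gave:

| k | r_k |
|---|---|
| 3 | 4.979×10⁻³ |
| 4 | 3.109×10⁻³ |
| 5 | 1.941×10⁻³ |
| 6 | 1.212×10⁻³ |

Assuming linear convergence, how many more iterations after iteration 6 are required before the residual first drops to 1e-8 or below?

Rate ρ ≈ r_6/r_5 = 1.212×10⁻³/1.941×10⁻³ = 0.6244.
After j more steps, r_{6+j} ≈ 1.212×10⁻³·ρ^j; need ρ^j ≤ 1e-8/1.212×10⁻³ = 8.25083e-06.
j ≥ ln(8.25083e-06)/ln(0.6244) = -11.7052/-0.47096 = 24.854.
So 25 more iterations are needed.

25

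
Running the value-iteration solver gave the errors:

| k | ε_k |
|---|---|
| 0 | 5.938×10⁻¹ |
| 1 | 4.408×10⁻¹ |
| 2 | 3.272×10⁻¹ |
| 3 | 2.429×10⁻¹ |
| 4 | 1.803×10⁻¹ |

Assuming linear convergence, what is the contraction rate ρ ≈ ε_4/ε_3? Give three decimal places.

ρ ≈ ε_4/ε_3 = 1.803×10⁻¹/2.429×10⁻¹ = 0.74228

0.742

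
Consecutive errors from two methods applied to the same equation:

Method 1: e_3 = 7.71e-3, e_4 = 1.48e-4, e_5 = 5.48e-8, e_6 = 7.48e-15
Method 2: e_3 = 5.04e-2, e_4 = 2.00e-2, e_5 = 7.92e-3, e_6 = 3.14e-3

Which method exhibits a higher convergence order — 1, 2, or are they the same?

Method 1: p ≈ ln(7.48e-15/5.48e-8)/ln(5.48e-8/1.48e-4) ≈ 2.00.
Method 2: p ≈ ln(3.14e-3/7.92e-3)/ln(7.92e-3/2.00e-2) ≈ 1.00.
Method 1 has the higher order (≈2.0 vs ≈1.0).

1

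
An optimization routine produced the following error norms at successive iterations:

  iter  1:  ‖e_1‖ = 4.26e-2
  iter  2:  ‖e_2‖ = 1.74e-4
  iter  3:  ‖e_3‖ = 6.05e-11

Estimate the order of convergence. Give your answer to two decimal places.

2.70

p ≈ ln(‖e_3‖/‖e_2‖) / ln(‖e_2‖/‖e_1‖)
  = ln(6.05e-11/1.74e-4) / ln(1.74e-4/4.26e-2)
  = ln(3.47701e-07) / ln(0.00408451)
  = -14.87192 / -5.50055 ≈ 2.70372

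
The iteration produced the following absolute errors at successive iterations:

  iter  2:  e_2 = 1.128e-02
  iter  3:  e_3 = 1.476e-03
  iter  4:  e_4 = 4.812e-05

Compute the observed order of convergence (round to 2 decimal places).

1.68

p ≈ ln(e_4/e_3) / ln(e_3/e_2)
  = ln(4.812e-05/1.476e-03) / ln(1.476e-03/1.128e-02)
  = ln(0.0326016) / ln(0.130851)
  = -3.42339 / -2.03370 ≈ 1.68333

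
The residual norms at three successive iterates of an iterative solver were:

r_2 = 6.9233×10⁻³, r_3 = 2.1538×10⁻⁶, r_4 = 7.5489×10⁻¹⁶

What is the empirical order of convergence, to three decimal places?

2.696

p ≈ ln(r_4/r_3) / ln(r_3/r_2)
  = ln(7.5489×10⁻¹⁶/2.1538×10⁻⁶) / ln(2.1538×10⁻⁶/6.9233×10⁻³)
  = ln(3.50492e-10) / ln(0.000311094)
  = -21.771683 / -8.075415 ≈ 2.696045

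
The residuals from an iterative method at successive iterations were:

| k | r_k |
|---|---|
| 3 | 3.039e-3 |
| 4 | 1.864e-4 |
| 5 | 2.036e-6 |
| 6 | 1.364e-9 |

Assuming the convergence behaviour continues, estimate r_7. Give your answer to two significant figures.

1.0e-14

First estimate the order: p ≈ ln(r_6/r_5) / ln(r_5/r_4) = ln(1.364e-9/2.036e-6)/ln(2.036e-6/1.864e-4) = ln(0.000669941)/ln(0.0109227) ≈ 1.6180.
Then r_7 ≈ r_6·(r_6/r_5)^p = 1.364e-9·(0.000669941)^1.6180 = 1.364e-9·7.32027e-06 ≈ 9.985e-15.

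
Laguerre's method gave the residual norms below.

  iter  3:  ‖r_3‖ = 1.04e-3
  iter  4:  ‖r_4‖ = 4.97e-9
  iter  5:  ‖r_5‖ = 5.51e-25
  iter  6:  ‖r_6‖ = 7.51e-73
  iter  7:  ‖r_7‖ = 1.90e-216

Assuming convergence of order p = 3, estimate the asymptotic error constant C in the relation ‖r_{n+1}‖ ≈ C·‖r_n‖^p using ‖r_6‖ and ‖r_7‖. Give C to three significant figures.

C ≈ ‖r_7‖ / ‖r_6‖^3
  = 1.90e-216 / (7.51e-73)^3
  = 1.90e-216 / 4.23565e-217 ≈ 4.4857

4.49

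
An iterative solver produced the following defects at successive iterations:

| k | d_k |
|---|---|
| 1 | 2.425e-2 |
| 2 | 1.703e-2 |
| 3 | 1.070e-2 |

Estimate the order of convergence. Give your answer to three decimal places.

1.315

p ≈ ln(d_3/d_2) / ln(d_2/d_1)
  = ln(1.070e-2/1.703e-2) / ln(1.703e-2/2.425e-2)
  = ln(0.628303) / ln(0.702268)
  = -0.464733 / -0.353440 ≈ 1.314885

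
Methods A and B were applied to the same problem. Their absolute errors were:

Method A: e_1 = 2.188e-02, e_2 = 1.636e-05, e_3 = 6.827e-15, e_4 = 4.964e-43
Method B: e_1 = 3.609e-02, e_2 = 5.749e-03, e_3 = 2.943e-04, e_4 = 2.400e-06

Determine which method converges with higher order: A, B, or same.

Method A: p ≈ ln(4.964e-43/6.827e-15)/ln(6.827e-15/1.636e-05) ≈ 3.00.
Method B: p ≈ ln(2.400e-06/2.943e-04)/ln(2.943e-04/5.749e-03) ≈ 1.62.
Method A has the higher order (≈3.0 vs ≈1.6).

A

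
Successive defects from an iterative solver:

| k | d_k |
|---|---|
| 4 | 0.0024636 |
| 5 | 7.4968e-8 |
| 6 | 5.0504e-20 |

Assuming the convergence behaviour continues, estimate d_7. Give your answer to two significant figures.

8.0e-53

First estimate the order: p ≈ ln(d_6/d_5) / ln(d_5/d_4) = ln(5.0504e-20/7.4968e-8)/ln(7.4968e-8/0.0024636) = ln(6.73674e-13)/ln(3.04303e-05) ≈ 2.6948.
Then d_7 ≈ d_6·(d_6/d_5)^p = 5.0504e-20·(6.73674e-13)^2.6948 = 5.0504e-20·1.58528e-33 ≈ 8.006e-53.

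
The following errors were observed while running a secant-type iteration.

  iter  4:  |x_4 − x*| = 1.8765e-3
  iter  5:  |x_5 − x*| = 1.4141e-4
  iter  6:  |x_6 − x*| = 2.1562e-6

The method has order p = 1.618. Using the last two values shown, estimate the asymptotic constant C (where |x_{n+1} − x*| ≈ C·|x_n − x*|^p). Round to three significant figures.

C ≈ |x_6 − x*| / |x_5 − x*|^1.618
  = 2.1562e-6 / (1.4141e-4)^1.618
  = 2.1562e-6 / 5.90849e-07 ≈ 3.6493

3.65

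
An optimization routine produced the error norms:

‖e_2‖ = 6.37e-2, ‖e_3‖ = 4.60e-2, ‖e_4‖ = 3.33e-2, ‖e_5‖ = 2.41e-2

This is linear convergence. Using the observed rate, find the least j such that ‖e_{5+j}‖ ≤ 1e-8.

Rate ρ ≈ ‖e_5‖/‖e_4‖ = 2.41e-2/3.33e-2 = 0.7237.
After j more steps, ‖e_{5+j}‖ ≈ 2.41e-2·ρ^j; need ρ^j ≤ 1e-8/2.41e-2 = 4.14938e-07.
j ≥ ln(4.14938e-07)/ln(0.7237) = -14.6951/-0.32338 = 45.442.
So 46 more iterations are needed.

46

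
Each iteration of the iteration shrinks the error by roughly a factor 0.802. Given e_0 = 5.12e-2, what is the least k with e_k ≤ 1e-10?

After k steps, e_k ≈ 5.12e-2·0.802^k.
Need 0.802^k ≤ 1e-10/5.12e-2 = 1.95312e-09.
k ≥ ln(1.95312e-09)/ln(0.802) = -20.0538/-0.22065 = 90.885.
Smallest integer k = 91.

91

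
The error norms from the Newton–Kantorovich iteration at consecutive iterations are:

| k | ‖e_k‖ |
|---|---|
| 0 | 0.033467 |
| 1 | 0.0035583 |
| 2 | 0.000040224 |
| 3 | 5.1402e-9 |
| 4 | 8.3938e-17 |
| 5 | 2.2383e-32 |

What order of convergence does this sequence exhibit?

2

Consecutive ratios: ‖e_5‖/‖e_4‖ = 2.2383e-32/8.3938e-17 = 2.66661e-16, ‖e_4‖/‖e_3‖ = 8.3938e-17/5.1402e-9 = 1.63297e-08.
p ≈ ln(2.66661e-16)/ln(1.63297e-08) = -35.8606/-17.9303 ≈ 2.00.
So the convergence is quadratic (order 2).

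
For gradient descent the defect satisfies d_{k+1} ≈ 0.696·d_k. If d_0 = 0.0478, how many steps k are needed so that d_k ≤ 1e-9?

After k steps, d_k ≈ 0.0478·0.696^k.
Need 0.696^k ≤ 1e-9/0.0478 = 2.09205e-08.
k ≥ ln(2.09205e-08)/ln(0.696) = -17.6825/-0.36241 = 48.791.
Smallest integer k = 49.

49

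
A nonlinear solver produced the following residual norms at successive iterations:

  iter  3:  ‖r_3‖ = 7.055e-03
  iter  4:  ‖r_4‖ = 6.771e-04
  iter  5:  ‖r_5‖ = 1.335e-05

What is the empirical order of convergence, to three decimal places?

p ≈ ln(‖r_5‖/‖r_4‖) / ln(‖r_4‖/‖r_3‖)
  = ln(1.335e-05/6.771e-04) / ln(6.771e-04/7.055e-03)
  = ln(0.0197164) / ln(0.0959745)
  = -3.926305 / -2.343673 ≈ 1.675279

1.675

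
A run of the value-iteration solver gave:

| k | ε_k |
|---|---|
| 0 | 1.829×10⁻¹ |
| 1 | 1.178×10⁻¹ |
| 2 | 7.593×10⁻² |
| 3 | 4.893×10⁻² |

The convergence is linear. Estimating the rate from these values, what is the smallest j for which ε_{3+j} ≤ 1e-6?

Rate ρ ≈ ε_3/ε_2 = 4.893×10⁻²/7.593×10⁻² = 0.6444.
After j more steps, ε_{3+j} ≈ 4.893×10⁻²·ρ^j; need ρ^j ≤ 1e-6/4.893×10⁻² = 2.04374e-05.
j ≥ ln(2.04374e-05)/ln(0.6444) = -10.7981/-0.43944 = 24.572.
So 25 more iterations are needed.

25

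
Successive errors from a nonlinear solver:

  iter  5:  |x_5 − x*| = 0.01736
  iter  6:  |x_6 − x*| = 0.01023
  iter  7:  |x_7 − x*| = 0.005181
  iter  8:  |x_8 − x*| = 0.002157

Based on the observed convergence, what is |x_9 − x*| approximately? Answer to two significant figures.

7.0e-4

First estimate the order: p ≈ ln(|x_8 − x*|/|x_7 − x*|) / ln(|x_7 − x*|/|x_6 − x*|) = ln(0.002157/0.005181)/ln(0.005181/0.01023) = ln(0.416329)/ln(0.506452) ≈ 1.2880.
Then |x_9 − x*| ≈ |x_8 − x*|·(|x_8 − x*|/|x_7 − x*|)^p = 0.002157·(0.416329)^1.2880 = 0.002157·0.32347 ≈ 0.0006977.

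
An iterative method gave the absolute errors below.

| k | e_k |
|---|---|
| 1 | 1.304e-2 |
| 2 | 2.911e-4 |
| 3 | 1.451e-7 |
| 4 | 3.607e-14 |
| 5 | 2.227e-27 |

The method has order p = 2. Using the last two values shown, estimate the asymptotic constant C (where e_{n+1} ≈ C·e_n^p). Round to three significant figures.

C ≈ e_5 / e_4^2
  = 2.227e-27 / (3.607e-14)^2
  = 2.227e-27 / 1.30104e-27 ≈ 1.7117

1.71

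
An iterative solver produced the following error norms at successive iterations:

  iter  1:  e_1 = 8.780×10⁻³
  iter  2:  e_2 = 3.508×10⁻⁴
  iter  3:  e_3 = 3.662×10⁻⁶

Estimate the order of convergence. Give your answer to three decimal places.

p ≈ ln(e_3/e_2) / ln(e_2/e_1)
  = ln(3.662×10⁻⁶/3.508×10⁻⁴) / ln(3.508×10⁻⁴/8.780×10⁻³)
  = ln(0.010439) / ln(0.0399544)
  = -4.562206 / -3.220016 ≈ 1.416827

1.417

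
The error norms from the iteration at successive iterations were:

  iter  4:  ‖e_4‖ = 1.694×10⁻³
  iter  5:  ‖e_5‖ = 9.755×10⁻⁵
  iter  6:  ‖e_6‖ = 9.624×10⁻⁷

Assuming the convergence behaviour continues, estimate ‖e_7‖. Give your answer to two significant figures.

5.5e-10

First estimate the order: p ≈ ln(‖e_6‖/‖e_5‖) / ln(‖e_5‖/‖e_4‖) = ln(9.624×10⁻⁷/9.755×10⁻⁵)/ln(9.755×10⁻⁵/1.694×10⁻³) = ln(0.00986571)/ln(0.0575856) ≈ 1.6180.
Then ‖e_7‖ ≈ ‖e_6‖·(‖e_6‖/‖e_5‖)^p = 9.624×10⁻⁷·(0.00986571)^1.6180 = 9.624×10⁻⁷·0.000568198 ≈ 5.468e-10.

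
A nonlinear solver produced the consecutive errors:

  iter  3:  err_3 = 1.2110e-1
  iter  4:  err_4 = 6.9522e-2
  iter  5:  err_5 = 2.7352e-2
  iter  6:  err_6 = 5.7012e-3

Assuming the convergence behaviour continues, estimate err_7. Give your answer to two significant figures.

4.1e-4

First estimate the order: p ≈ ln(err_6/err_5) / ln(err_5/err_4) = ln(5.7012e-3/2.7352e-2)/ln(2.7352e-2/6.9522e-2) = ln(0.208438)/ln(0.393429) ≈ 1.6810.
Then err_7 ≈ err_6·(err_6/err_5)^p = 5.7012e-3·(0.208438)^1.6810 = 5.7012e-3·0.0716474 ≈ 0.0004085.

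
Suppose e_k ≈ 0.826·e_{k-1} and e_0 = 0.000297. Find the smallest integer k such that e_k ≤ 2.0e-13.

111

After k steps, e_k ≈ 0.000297·0.826^k.
Need 0.826^k ≤ 2.0e-13/0.000297 = 6.73401e-10.
k ≥ ln(6.73401e-10)/ln(0.826) = -21.1187/-0.19116 = 110.477.
Smallest integer k = 111.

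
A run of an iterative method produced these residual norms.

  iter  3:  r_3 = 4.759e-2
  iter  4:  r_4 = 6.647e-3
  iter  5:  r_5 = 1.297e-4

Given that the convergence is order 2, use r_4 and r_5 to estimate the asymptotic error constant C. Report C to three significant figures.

2.94

C ≈ r_5 / r_4^2
  = 1.297e-4 / (6.647e-3)^2
  = 1.297e-4 / 4.41826e-05 ≈ 2.9355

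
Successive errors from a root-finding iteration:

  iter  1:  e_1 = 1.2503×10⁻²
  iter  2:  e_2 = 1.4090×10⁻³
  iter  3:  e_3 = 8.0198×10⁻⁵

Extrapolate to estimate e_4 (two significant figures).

1.9e-6

First estimate the order: p ≈ ln(e_3/e_2) / ln(e_2/e_1) = ln(8.0198×10⁻⁵/1.4090×10⁻³)/ln(1.4090×10⁻³/1.2503×10⁻²) = ln(0.0569184)/ln(0.112693) ≈ 1.3129.
Then e_4 ≈ e_3·(e_3/e_2)^p = 8.0198×10⁻⁵·(0.0569184)^1.3129 = 8.0198×10⁻⁵·0.0232151 ≈ 1.862e-06.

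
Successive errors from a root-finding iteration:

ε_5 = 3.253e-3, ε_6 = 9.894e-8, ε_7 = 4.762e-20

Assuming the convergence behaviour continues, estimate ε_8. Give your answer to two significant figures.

First estimate the order: p ≈ ln(ε_7/ε_6) / ln(ε_6/ε_5) = ln(4.762e-20/9.894e-8)/ln(9.894e-8/3.253e-3) = ln(4.81302e-13)/ln(3.0415e-05) ≈ 2.7270.
Then ε_8 ≈ ε_7·(ε_7/ε_6)^p = 4.762e-20·(4.81302e-13)^2.7270 = 4.762e-20·2.57012e-34 ≈ 1.224e-53.

1.2e-53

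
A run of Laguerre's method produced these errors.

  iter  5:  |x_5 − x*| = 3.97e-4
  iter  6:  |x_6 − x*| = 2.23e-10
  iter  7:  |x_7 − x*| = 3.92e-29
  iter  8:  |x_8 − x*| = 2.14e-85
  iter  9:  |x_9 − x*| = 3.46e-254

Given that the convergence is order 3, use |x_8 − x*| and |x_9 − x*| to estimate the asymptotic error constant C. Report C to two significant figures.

3.5

C ≈ |x_9 − x*| / |x_8 − x*|^3
  = 3.46e-254 / (2.14e-85)^3
  = 3.46e-254 / 9.80034e-255 ≈ 3.5305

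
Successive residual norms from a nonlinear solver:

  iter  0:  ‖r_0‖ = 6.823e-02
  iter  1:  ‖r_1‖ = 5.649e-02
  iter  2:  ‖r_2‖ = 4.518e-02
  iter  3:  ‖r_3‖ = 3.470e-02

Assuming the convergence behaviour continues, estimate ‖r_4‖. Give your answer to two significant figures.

First estimate the order: p ≈ ln(‖r_3‖/‖r_2‖) / ln(‖r_2‖/‖r_1‖) = ln(3.470e-02/4.518e-02)/ln(4.518e-02/5.649e-02) = ln(0.768039)/ln(0.799788) ≈ 1.1813.
Then ‖r_4‖ ≈ ‖r_3‖·(‖r_3‖/‖r_2‖)^p = 3.470e-02·(0.768039)^1.1813 = 3.470e-02·0.732155 ≈ 0.02541.

2.5e-2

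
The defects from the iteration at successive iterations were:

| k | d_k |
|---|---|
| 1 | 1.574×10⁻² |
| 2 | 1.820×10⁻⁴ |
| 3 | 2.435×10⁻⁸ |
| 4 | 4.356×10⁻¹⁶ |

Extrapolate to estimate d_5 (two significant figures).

First estimate the order: p ≈ ln(d_4/d_3) / ln(d_3/d_2) = ln(4.356×10⁻¹⁶/2.435×10⁻⁸)/ln(2.435×10⁻⁸/1.820×10⁻⁴) = ln(1.78891e-08)/ln(0.000133791) ≈ 2.0001.
Then d_5 ≈ d_4·(d_4/d_3)^p = 4.356×10⁻¹⁶·(1.78891e-08)^2.0001 = 4.356×10⁻¹⁶·3.1945e-16 ≈ 1.392e-31.

1.4e-31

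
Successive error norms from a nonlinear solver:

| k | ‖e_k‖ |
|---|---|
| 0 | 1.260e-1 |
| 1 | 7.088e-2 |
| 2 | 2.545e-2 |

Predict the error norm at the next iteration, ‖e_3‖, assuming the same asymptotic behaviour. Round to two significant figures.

4.1e-3

First estimate the order: p ≈ ln(‖e_2‖/‖e_1‖) / ln(‖e_1‖/‖e_0‖) = ln(2.545e-2/7.088e-2)/ln(7.088e-2/1.260e-1) = ln(0.359058)/ln(0.56254) ≈ 1.7804.
Then ‖e_3‖ ≈ ‖e_2‖·(‖e_2‖/‖e_1‖)^p = 2.545e-2·(0.359058)^1.7804 = 2.545e-2·0.161441 ≈ 0.004109.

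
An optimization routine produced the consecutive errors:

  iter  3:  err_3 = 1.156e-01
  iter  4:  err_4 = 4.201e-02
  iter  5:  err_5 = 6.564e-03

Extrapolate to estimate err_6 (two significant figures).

First estimate the order: p ≈ ln(err_5/err_4) / ln(err_4/err_3) = ln(6.564e-03/4.201e-02)/ln(4.201e-02/1.156e-01) = ln(0.156249)/ln(0.363408) ≈ 1.8339.
Then err_6 ≈ err_5·(err_5/err_4)^p = 6.564e-03·(0.156249)^1.8339 = 6.564e-03·0.0332308 ≈ 0.0002181.

2.2e-4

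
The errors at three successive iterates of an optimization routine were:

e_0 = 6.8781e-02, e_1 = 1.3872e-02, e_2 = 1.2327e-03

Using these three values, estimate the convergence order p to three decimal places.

p ≈ ln(e_2/e_1) / ln(e_1/e_0)
  = ln(1.2327e-03/1.3872e-02) / ln(1.3872e-02/6.8781e-02)
  = ln(0.0888625) / ln(0.201684)
  = -2.420665 / -1.601053 ≈ 1.511921

1.512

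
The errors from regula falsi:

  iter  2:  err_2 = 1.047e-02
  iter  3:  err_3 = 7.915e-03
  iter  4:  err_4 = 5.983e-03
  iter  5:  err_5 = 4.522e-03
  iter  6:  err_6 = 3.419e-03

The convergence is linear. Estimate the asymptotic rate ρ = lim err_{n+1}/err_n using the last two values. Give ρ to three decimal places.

ρ ≈ err_6/err_5 = 3.419e-03/4.522e-03 = 0.75608

0.756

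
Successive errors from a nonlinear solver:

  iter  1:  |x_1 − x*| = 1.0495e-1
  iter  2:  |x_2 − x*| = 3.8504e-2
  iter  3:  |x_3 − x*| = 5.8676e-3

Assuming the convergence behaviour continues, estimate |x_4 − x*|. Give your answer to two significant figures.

First estimate the order: p ≈ ln(|x_3 − x*|/|x_2 − x*|) / ln(|x_2 − x*|/|x_1 − x*|) = ln(5.8676e-3/3.8504e-2)/ln(3.8504e-2/1.0495e-1) = ln(0.152389)/ln(0.366879) ≈ 1.8762.
Then |x_4 − x*| ≈ |x_3 − x*|·(|x_3 − x*|/|x_2 − x*|)^p = 5.8676e-3·(0.152389)^1.8762 = 5.8676e-3·0.0293128 ≈ 0.000172.

1.7e-4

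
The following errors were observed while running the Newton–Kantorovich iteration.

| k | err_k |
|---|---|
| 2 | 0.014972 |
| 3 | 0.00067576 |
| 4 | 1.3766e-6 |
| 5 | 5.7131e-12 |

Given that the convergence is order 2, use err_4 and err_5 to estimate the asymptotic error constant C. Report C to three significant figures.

3.01

C ≈ err_5 / err_4^2
  = 5.7131e-12 / (1.3766e-6)^2
  = 5.7131e-12 / 1.89503e-12 ≈ 3.0148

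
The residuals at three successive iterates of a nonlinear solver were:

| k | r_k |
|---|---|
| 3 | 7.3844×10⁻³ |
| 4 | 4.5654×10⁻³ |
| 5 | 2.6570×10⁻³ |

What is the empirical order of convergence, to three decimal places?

1.126

p ≈ ln(r_5/r_4) / ln(r_4/r_3)
  = ln(2.6570×10⁻³/4.5654×10⁻³) / ln(4.5654×10⁻³/7.3844×10⁻³)
  = ln(0.581986) / ln(0.618249)
  = -0.541309 / -0.480864 ≈ 1.125701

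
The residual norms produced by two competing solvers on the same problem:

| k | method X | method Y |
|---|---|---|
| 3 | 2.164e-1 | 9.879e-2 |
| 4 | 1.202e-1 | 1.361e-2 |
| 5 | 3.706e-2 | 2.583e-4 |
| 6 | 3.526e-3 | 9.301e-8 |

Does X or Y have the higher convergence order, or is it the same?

same

Method X: p ≈ ln(3.526e-3/3.706e-2)/ln(3.706e-2/1.202e-1) ≈ 2.00.
Method Y: p ≈ ln(9.301e-8/2.583e-4)/ln(2.583e-4/1.361e-2) ≈ 2.00.
Both orders ≈ 2.0 — effectively the same.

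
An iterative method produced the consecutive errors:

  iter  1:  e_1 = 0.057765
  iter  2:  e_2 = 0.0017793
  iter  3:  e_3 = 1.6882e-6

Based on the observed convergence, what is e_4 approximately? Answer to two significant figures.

1.5e-12

First estimate the order: p ≈ ln(e_3/e_2) / ln(e_2/e_1) = ln(1.6882e-6/0.0017793)/ln(0.0017793/0.057765) = ln(0.0009488)/ln(0.0308024) ≈ 2.0000.
Then e_4 ≈ e_3·(e_3/e_2)^p = 1.6882e-6·(0.0009488)^2.0000 = 1.6882e-6·9.00221e-07 ≈ 1.52e-12.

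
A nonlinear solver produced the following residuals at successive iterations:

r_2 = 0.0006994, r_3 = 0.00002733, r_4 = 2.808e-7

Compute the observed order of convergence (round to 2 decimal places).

p ≈ ln(r_4/r_3) / ln(r_3/r_2)
  = ln(2.808e-7/0.00002733) / ln(0.00002733/0.0006994)
  = ln(0.0102744) / ln(0.0390764)
  = -4.57810 / -3.24224 ≈ 1.41202

1.41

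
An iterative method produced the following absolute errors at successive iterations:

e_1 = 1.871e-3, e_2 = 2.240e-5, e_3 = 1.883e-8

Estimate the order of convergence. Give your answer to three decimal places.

p ≈ ln(e_3/e_2) / ln(e_2/e_1)
  = ln(1.883e-8/2.240e-5) / ln(2.240e-5/1.871e-3)
  = ln(0.000840625) / ln(0.0119722)
  = -7.081365 / -4.425168 ≈ 1.600248

1.600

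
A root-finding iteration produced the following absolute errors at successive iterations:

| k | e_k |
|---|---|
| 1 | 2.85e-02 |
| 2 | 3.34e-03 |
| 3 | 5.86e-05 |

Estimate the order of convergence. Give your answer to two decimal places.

p ≈ ln(e_3/e_2) / ln(e_2/e_1)
  = ln(5.86e-05/3.34e-03) / ln(3.34e-03/2.85e-02)
  = ln(0.0175449) / ln(0.117193)
  = -4.04299 / -2.14393 ≈ 1.88578

1.89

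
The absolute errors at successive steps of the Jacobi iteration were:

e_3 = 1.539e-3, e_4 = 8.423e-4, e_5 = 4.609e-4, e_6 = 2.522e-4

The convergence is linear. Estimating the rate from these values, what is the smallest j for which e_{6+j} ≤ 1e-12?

33

Rate ρ ≈ e_6/e_5 = 2.522e-4/4.609e-4 = 0.5472.
After j more steps, e_{6+j} ≈ 2.522e-4·ρ^j; need ρ^j ≤ 1e-12/2.522e-4 = 3.96511e-09.
j ≥ ln(3.96511e-09)/ln(0.5472) = -19.3457/-0.60294 = 32.086.
So 33 more iterations are needed.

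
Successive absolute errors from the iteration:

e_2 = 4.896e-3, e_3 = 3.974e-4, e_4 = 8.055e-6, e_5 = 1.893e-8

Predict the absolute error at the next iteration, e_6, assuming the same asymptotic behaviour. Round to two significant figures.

First estimate the order: p ≈ ln(e_5/e_4) / ln(e_4/e_3) = ln(1.893e-8/8.055e-6)/ln(8.055e-6/3.974e-4) = ln(0.00235009)/ln(0.0202693) ≈ 1.5527.
Then e_6 ≈ e_5·(e_5/e_4)^p = 1.893e-8·(0.00235009)^1.5527 = 1.893e-8·8.281e-05 ≈ 1.568e-12.

1.6e-12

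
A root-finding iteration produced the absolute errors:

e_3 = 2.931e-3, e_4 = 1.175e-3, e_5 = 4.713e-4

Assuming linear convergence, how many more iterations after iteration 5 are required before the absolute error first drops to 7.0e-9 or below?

Rate ρ ≈ e_5/e_4 = 4.713e-4/1.175e-3 = 0.4011.
After j more steps, e_{5+j} ≈ 4.713e-4·ρ^j; need ρ^j ≤ 7.0e-9/4.713e-4 = 1.48525e-05.
j ≥ ln(1.48525e-05)/ln(0.4011) = -11.1173/-0.91354 = 12.169.
So 13 more iterations are needed.

13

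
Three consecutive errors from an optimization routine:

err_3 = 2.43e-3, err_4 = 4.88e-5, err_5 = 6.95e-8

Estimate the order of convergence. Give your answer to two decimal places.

1.68

p ≈ ln(err_5/err_4) / ln(err_4/err_3)
  = ln(6.95e-8/4.88e-5) / ln(4.88e-5/2.43e-3)
  = ln(0.00142418) / ln(0.0200823)
  = -6.55416 / -3.90792 ≈ 1.67715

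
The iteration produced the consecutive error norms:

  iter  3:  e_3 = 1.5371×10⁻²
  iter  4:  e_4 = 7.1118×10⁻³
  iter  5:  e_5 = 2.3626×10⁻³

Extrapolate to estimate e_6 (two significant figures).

4.9e-4

First estimate the order: p ≈ ln(e_5/e_4) / ln(e_4/e_3) = ln(2.3626×10⁻³/7.1118×10⁻³)/ln(7.1118×10⁻³/1.5371×10⁻²) = ln(0.332208)/ln(0.462676) ≈ 1.4298.
Then e_6 ≈ e_5·(e_5/e_4)^p = 2.3626×10⁻³·(0.332208)^1.4298 = 2.3626×10⁻³·0.206877 ≈ 0.0004888.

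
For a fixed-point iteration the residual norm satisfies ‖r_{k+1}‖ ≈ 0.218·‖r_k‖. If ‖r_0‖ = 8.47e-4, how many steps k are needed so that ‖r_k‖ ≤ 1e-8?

After k steps, ‖r_k‖ ≈ 8.47e-4·0.218^k.
Need 0.218^k ≤ 1e-8/8.47e-4 = 1.18064e-05.
k ≥ ln(1.18064e-05)/ln(0.218) = -11.3469/-1.52326 = 7.449.
Smallest integer k = 8.

8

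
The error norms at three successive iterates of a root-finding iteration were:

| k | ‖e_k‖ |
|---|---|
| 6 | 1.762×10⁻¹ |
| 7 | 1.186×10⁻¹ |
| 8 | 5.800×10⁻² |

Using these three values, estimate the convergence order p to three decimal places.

1.807

p ≈ ln(‖e_8‖/‖e_7‖) / ln(‖e_7‖/‖e_6‖)
  = ln(5.800×10⁻²/1.186×10⁻¹) / ln(1.186×10⁻¹/1.762×10⁻¹)
  = ln(0.489039) / ln(0.673099)
  = -0.715313 / -0.395863 ≈ 1.806971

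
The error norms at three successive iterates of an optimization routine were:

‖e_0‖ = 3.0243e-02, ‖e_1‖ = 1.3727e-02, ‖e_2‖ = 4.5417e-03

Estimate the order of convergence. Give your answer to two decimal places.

p ≈ ln(‖e_2‖/‖e_1‖) / ln(‖e_1‖/‖e_0‖)
  = ln(4.5417e-03/1.3727e-02) / ln(1.3727e-02/3.0243e-02)
  = ln(0.330859) / ln(0.45389)
  = -1.10606 / -0.78990 ≈ 1.40025

1.40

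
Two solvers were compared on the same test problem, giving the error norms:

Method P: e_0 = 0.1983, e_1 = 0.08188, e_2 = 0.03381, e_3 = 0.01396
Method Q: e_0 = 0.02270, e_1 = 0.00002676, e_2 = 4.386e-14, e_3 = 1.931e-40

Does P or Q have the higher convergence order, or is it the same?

Method P: p ≈ ln(0.01396/0.03381)/ln(0.03381/0.08188) ≈ 1.00.
Method Q: p ≈ ln(1.931e-40/4.386e-14)/ln(4.386e-14/0.00002676) ≈ 3.00.
Method Q has the higher order (≈3.0 vs ≈1.0).

Q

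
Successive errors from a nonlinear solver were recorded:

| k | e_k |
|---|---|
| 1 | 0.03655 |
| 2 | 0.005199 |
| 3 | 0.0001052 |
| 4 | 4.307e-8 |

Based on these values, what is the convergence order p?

2

Consecutive ratios: e_4/e_3 = 4.307e-8/0.0001052 = 0.000409411, e_3/e_2 = 0.0001052/0.005199 = 0.0202347.
p ≈ ln(0.000409411)/ln(0.0202347) = -7.8008/-3.9004 ≈ 2.00.
So the convergence is quadratic (order 2).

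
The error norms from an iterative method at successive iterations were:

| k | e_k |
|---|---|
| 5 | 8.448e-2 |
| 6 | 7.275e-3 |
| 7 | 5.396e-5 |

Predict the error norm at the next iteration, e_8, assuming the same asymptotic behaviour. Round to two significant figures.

3.0e-9

First estimate the order: p ≈ ln(e_7/e_6) / ln(e_6/e_5) = ln(5.396e-5/7.275e-3)/ln(7.275e-3/8.448e-2) = ln(0.00741718)/ln(0.0861151) ≈ 1.9999.
Then e_8 ≈ e_7·(e_7/e_6)^p = 5.396e-5·(0.00741718)^1.9999 = 5.396e-5·5.50415e-05 ≈ 2.97e-09.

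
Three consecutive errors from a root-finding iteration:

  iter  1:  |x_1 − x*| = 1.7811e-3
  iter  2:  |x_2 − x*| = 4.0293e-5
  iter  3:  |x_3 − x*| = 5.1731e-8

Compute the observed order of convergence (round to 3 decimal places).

1.757

p ≈ ln(|x_3 − x*|/|x_2 − x*|) / ln(|x_2 − x*|/|x_1 − x*|)
  = ln(5.1731e-8/4.0293e-5) / ln(4.0293e-5/1.7811e-3)
  = ln(0.00128387) / ln(0.0226225)
  = -6.657876 / -3.788810 ≈ 1.757247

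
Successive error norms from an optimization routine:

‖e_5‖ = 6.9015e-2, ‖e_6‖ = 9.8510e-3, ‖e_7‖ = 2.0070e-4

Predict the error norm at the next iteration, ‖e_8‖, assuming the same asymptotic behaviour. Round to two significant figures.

8.3e-8

First estimate the order: p ≈ ln(‖e_7‖/‖e_6‖) / ln(‖e_6‖/‖e_5‖) = ln(2.0070e-4/9.8510e-3)/ln(9.8510e-3/6.9015e-2) = ln(0.0203736)/ln(0.142737) ≈ 2.0000.
Then ‖e_8‖ ≈ ‖e_7‖·(‖e_7‖/‖e_6‖)^p = 2.0070e-4·(0.0203736)^2.0000 = 2.0070e-4·0.000415084 ≈ 8.331e-08.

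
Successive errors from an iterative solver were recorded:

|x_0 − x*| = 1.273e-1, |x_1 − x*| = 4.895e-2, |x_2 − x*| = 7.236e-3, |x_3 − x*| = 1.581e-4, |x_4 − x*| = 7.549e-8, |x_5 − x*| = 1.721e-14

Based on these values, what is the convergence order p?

2

Consecutive ratios: |x_5 − x*|/|x_4 − x*| = 1.721e-14/7.549e-8 = 2.27977e-07, |x_4 − x*|/|x_3 − x*| = 7.549e-8/1.581e-4 = 0.000477483.
p ≈ ln(2.27977e-07)/ln(0.000477483) = -15.2940/-7.6470 ≈ 2.00.
So the convergence is quadratic (order 2).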